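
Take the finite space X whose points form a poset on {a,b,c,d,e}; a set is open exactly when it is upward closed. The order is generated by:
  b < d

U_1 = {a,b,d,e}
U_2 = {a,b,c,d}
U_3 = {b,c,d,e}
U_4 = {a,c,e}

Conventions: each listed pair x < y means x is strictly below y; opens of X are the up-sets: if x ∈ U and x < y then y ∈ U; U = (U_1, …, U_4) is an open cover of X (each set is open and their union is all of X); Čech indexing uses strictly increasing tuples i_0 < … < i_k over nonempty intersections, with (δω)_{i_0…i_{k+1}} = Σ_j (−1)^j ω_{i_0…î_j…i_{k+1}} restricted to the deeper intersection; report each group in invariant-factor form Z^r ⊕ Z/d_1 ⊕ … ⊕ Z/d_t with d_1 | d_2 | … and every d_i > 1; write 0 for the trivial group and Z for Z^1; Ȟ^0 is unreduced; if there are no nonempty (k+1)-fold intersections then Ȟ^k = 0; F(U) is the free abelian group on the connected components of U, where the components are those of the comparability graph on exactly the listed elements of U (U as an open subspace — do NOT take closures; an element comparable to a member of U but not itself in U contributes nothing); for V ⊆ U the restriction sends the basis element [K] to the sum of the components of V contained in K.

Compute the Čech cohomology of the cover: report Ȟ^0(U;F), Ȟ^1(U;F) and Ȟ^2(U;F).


Ȟ^0 ≅ Z^4; Ȟ^1 ≅ 0; Ȟ^2 ≅ 0

cover nerve:
  U12={a,b,d} U13={b,d,e} U14={a,e} U23={b,c,d} U24={a,c} U34={c,e}
  U123={b,d} U124={a} U134={e} U234={c}
components per intersection:
  U1: {a} {b,d} {e}
  U2: {a} {b,d} {c}
  U3: {b,d} {c} {e}
  U4: {a} {c} {e}
  U12: {a} {b,d}
  U13: {b,d} {e}
  U14: {a} {e}
  U23: {b,d} {c}
  U24: {a} {c}
  U34: {c} {e}
  U123: {b,d}
  U124: {a}
  U134: {e}
  U234: {c}
C dims 12,12,4; δ0: rk 8, SNF 1^8; δ1: rk 4, SNF 1^4
Ȟ^0: (12−8)−0=4 ⇒ Z^4
Ȟ^1: (12−4)−8=0 ⇒ 0
Ȟ^2: (4−0)−4=0 ⇒ 0


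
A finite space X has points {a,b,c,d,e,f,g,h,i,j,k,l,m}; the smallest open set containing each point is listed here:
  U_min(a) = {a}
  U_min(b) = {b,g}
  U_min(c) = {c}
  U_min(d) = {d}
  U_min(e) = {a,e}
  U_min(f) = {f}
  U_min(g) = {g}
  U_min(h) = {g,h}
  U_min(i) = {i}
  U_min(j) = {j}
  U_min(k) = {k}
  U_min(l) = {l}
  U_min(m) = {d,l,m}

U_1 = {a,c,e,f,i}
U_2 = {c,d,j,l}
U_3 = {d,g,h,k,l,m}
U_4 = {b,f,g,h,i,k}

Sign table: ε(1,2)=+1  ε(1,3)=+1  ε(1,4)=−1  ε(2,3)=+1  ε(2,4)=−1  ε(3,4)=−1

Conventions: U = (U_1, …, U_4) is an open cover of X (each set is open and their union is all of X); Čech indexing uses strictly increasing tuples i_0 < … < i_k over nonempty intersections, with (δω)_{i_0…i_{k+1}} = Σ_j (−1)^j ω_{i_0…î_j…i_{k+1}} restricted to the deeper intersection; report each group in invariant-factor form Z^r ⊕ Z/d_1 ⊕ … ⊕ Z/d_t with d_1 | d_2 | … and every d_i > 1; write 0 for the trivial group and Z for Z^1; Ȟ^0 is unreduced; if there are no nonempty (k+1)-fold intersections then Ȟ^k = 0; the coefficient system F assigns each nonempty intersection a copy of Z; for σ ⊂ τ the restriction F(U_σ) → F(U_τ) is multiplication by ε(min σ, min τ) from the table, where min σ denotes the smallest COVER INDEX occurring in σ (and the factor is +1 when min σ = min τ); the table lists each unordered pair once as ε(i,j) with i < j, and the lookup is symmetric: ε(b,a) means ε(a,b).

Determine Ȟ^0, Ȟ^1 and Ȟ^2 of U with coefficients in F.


Ȟ^0 = Z,  Ȟ^1 = Z,  Ȟ^2 = 0

nonempty intersections:
  U12={c} U14={f,i} U23={d,l} U34={g,h,k}
C dims 4,4; δ0: rk 3, SNF 1^3
Ȟ^0: (4−3)−0=1 ⇒ Z
Ȟ^1: (4−0)−3=1 ⇒ Z
Ȟ^2: (0−0)−0=0 ⇒ 0


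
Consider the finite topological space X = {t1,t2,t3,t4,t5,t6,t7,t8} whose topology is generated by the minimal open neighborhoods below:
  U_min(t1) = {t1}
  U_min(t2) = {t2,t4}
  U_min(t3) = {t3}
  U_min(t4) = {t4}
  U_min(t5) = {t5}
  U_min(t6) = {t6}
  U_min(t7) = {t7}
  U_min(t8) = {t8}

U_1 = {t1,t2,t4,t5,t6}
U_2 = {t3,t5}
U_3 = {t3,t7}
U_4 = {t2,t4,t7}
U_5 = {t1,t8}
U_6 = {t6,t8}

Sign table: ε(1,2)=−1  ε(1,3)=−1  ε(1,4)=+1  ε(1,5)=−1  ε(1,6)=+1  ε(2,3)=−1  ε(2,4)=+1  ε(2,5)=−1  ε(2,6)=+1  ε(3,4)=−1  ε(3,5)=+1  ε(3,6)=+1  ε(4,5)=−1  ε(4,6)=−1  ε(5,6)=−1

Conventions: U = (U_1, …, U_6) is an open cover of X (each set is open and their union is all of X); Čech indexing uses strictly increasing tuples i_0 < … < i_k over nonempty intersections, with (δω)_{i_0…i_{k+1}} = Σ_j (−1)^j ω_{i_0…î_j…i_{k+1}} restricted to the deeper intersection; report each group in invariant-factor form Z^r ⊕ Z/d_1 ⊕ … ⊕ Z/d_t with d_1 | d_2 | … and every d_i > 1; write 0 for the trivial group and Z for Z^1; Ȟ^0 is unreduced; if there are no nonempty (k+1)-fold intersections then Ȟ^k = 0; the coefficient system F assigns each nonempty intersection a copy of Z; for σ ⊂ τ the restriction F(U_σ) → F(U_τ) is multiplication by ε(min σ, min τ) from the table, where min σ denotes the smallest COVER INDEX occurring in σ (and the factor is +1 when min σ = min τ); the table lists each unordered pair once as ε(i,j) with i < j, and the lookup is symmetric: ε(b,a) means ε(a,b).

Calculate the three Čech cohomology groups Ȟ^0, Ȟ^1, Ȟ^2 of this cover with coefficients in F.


Ȟ^0(U;F) ≅ 0,  Ȟ^1(U;F) ≅ Z ⊕ Z/2,  Ȟ^2(U;F) ≅ 0

nerve of the cover:
  U12={t5} U14={t2,t4} U15={t1} U16={t6} U23={t3} U34={t7} U56={t8}
C dims 6,7; δ0: rk 6, SNF 1^5·2
Ȟ^0 = (6 − 6) − 0 = 0, so Ȟ^0 ≅ 0
Ȟ^1 = (7 − 0) − 6 = 1 plus torsion [2], so Ȟ^1 ≅ Z ⊕ Z/2
Ȟ^2 = (0 − 0) − 0 = 0, so Ȟ^2 ≅ 0


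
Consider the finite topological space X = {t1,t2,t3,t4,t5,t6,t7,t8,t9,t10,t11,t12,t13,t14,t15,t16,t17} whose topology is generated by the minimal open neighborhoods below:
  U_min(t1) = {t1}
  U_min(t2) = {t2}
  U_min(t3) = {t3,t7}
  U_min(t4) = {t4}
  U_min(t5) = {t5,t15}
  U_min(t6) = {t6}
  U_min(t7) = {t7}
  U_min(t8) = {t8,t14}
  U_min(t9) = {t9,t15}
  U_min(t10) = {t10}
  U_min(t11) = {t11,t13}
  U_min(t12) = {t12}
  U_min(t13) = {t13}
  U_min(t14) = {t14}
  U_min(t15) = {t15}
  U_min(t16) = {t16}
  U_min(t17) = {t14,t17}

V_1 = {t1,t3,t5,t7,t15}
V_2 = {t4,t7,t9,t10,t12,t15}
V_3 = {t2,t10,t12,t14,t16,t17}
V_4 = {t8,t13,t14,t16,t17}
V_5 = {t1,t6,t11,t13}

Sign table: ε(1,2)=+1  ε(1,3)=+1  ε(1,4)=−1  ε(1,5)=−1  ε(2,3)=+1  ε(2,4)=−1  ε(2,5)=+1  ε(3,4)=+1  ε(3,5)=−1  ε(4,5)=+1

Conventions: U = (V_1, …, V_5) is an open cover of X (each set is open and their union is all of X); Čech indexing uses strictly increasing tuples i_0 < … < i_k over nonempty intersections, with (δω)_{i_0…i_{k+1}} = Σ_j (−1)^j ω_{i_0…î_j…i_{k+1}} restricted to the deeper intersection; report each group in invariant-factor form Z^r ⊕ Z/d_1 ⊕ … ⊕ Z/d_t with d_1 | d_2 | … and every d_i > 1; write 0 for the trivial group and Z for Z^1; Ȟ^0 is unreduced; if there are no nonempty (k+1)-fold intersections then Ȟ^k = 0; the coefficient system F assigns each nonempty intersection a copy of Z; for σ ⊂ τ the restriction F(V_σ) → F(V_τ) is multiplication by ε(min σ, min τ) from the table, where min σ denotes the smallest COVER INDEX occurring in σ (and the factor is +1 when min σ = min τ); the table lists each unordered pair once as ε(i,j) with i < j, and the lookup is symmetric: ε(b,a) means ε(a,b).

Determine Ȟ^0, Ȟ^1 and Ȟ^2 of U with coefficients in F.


nonempty overlaps:
  V12={t7,t15} V15={t1} V23={t10,t12} V34={t14,t16,t17} V45={t13}
C dims 5,5; δ0: rk 5, SNF 1^4·2
degree 0: 5−5−0 = 0 → Ȟ^0 ≅ 0
degree 1: 5−0−5 = 0 plus torsion [2] → Ȟ^1 ≅ Z/2
degree 2: 0−0−0 = 0 → Ȟ^2 ≅ 0

Ȟ^0 ≅ 0; Ȟ^1 ≅ Z/2; Ȟ^2 ≅ 0


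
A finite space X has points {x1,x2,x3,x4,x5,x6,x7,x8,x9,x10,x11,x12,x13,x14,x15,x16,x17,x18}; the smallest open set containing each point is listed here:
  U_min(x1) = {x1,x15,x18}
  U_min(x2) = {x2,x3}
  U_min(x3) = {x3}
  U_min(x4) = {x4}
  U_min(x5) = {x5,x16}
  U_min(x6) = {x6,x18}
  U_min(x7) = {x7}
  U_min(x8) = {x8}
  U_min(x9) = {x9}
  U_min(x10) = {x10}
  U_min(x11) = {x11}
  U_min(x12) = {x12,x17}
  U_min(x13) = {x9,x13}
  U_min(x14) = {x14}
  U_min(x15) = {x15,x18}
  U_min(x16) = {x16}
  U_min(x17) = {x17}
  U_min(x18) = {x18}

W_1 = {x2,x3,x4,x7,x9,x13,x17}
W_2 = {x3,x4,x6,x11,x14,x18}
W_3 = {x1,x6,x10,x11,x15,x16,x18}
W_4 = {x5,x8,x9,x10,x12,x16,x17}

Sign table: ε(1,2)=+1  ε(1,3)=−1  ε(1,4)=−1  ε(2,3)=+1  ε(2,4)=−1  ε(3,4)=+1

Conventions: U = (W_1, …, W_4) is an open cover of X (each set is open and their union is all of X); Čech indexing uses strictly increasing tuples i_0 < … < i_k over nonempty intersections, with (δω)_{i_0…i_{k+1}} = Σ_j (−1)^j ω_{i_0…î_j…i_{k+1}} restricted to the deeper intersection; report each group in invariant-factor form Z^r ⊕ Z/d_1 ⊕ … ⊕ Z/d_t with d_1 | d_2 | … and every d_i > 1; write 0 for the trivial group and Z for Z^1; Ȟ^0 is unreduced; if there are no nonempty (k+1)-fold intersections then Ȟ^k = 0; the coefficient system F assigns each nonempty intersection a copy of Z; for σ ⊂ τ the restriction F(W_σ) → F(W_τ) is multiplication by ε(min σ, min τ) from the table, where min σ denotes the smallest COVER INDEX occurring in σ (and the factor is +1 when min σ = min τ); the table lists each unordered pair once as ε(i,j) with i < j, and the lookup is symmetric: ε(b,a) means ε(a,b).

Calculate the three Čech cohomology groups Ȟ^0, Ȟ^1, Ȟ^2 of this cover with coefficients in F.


nonempty intersections:
  W12={x3,x4} W14={x9,x17} W23={x6,x11,x18} W34={x10,x16}
C dims 4,4; δ0: rk 4, SNF 1^3·2
Ȟ^0: (4−4)−0=0 ⇒ 0
Ȟ^1: (4−0)−4=0 plus torsion [2] ⇒ Z/2
Ȟ^2: (0−0)−0=0 ⇒ 0

Ȟ^0 ≅ 0,  Ȟ^1 ≅ Z/2,  Ȟ^2 ≅ 0


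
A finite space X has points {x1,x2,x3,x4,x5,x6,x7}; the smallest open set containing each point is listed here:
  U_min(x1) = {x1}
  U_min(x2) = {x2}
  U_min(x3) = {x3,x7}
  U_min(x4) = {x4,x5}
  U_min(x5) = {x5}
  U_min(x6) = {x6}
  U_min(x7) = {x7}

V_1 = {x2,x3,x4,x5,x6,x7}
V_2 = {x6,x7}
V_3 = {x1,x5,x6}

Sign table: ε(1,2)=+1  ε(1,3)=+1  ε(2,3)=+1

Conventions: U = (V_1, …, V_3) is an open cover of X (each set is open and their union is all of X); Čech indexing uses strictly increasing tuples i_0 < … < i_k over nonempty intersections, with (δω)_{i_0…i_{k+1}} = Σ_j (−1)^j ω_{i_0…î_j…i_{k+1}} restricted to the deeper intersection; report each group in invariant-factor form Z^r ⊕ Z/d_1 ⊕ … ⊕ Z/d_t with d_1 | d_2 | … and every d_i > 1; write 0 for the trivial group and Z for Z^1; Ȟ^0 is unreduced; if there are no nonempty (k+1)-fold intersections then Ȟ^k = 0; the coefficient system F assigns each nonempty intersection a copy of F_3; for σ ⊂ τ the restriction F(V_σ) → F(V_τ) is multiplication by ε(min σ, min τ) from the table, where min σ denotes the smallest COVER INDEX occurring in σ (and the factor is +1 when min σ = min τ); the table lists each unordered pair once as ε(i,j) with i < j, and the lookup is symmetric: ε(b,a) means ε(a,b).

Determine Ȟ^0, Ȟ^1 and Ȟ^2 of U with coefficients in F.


Ȟ^0(U;F) ≅ Z/3; Ȟ^1(U;F) ≅ 0; Ȟ^2(U;F) ≅ 0

nonempty intersections:
  V12={x6,x7} V13={x5,x6} V23={x6}
  V123={x6}
C dims 3,3,1; δ0: rk_F3 2; δ1: rk_F3 1
Ȟ^0: (3−2)−0=1 ⇒ Z/3
Ȟ^1: (3−1)−2=0 ⇒ 0
Ȟ^2: (1−0)−1=0 ⇒ 0


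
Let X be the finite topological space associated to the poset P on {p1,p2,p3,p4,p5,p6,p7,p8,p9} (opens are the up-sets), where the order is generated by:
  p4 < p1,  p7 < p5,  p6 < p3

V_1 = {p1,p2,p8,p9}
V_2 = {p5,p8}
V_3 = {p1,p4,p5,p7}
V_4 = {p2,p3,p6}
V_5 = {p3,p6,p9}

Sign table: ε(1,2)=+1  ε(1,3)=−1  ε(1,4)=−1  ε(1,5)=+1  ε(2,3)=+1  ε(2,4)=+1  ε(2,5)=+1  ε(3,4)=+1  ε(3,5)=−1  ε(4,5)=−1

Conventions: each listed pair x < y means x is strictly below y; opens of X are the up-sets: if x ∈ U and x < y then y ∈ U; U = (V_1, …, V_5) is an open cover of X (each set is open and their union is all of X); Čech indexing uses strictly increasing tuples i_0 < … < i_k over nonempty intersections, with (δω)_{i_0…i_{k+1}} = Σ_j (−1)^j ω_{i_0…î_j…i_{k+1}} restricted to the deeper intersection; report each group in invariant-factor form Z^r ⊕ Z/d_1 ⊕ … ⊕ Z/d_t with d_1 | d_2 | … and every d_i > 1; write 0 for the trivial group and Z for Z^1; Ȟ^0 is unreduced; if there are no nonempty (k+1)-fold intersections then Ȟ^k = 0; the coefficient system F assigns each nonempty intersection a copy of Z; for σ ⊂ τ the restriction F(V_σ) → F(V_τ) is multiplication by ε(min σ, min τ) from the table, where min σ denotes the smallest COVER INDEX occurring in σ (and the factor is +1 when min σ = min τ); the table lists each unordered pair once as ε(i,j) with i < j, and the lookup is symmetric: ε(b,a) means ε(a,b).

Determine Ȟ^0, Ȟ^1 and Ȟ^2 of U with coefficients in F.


Ȟ^0 = 0, Ȟ^1 = Z ⊕ Z/2, Ȟ^2 = 0

cover nerve:
  V12={p8} V13={p1} V14={p2} V15={p9} V23={p5} V45={p3,p6}
C dims 5,6; δ0: rk 5, SNF 1^4·2
Ȟ^0: (5−5)−0=0 ⇒ 0
Ȟ^1: (6−0)−5=1 plus torsion [2] ⇒ Z ⊕ Z/2
Ȟ^2: (0−0)−0=0 ⇒ 0


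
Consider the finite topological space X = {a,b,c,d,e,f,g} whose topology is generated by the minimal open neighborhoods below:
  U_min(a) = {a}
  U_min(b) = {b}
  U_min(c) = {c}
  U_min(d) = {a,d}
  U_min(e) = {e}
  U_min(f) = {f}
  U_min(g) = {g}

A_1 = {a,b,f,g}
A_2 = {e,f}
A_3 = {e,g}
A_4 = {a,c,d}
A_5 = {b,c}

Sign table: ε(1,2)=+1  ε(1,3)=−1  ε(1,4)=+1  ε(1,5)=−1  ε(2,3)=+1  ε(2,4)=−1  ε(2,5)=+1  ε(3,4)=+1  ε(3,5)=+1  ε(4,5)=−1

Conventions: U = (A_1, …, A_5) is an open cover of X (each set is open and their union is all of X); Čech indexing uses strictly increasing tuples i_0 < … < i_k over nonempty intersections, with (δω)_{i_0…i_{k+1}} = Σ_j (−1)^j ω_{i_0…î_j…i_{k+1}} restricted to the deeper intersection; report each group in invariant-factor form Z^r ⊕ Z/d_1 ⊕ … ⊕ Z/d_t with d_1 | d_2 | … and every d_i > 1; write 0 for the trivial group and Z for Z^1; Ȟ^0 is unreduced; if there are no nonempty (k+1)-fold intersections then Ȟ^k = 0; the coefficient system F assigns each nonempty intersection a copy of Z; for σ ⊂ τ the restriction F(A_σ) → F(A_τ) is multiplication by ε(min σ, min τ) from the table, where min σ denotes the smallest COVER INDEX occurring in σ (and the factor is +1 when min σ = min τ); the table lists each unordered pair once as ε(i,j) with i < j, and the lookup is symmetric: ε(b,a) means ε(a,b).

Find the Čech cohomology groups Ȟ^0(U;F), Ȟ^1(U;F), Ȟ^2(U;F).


cover nerve:
  A12={f} A13={g} A14={a} A15={b} A23={e} A45={c}
C dims 5,6; δ0: rk 5, SNF 1^4·2
Ȟ^0: (5−5)−0=0 ⇒ 0
Ȟ^1: (6−0)−5=1 plus torsion [2] ⇒ Z ⊕ Z/2
Ȟ^2: (0−0)−0=0 ⇒ 0

Ȟ^0 ≅ 0; Ȟ^1 ≅ Z ⊕ Z/2; Ȟ^2 ≅ 0


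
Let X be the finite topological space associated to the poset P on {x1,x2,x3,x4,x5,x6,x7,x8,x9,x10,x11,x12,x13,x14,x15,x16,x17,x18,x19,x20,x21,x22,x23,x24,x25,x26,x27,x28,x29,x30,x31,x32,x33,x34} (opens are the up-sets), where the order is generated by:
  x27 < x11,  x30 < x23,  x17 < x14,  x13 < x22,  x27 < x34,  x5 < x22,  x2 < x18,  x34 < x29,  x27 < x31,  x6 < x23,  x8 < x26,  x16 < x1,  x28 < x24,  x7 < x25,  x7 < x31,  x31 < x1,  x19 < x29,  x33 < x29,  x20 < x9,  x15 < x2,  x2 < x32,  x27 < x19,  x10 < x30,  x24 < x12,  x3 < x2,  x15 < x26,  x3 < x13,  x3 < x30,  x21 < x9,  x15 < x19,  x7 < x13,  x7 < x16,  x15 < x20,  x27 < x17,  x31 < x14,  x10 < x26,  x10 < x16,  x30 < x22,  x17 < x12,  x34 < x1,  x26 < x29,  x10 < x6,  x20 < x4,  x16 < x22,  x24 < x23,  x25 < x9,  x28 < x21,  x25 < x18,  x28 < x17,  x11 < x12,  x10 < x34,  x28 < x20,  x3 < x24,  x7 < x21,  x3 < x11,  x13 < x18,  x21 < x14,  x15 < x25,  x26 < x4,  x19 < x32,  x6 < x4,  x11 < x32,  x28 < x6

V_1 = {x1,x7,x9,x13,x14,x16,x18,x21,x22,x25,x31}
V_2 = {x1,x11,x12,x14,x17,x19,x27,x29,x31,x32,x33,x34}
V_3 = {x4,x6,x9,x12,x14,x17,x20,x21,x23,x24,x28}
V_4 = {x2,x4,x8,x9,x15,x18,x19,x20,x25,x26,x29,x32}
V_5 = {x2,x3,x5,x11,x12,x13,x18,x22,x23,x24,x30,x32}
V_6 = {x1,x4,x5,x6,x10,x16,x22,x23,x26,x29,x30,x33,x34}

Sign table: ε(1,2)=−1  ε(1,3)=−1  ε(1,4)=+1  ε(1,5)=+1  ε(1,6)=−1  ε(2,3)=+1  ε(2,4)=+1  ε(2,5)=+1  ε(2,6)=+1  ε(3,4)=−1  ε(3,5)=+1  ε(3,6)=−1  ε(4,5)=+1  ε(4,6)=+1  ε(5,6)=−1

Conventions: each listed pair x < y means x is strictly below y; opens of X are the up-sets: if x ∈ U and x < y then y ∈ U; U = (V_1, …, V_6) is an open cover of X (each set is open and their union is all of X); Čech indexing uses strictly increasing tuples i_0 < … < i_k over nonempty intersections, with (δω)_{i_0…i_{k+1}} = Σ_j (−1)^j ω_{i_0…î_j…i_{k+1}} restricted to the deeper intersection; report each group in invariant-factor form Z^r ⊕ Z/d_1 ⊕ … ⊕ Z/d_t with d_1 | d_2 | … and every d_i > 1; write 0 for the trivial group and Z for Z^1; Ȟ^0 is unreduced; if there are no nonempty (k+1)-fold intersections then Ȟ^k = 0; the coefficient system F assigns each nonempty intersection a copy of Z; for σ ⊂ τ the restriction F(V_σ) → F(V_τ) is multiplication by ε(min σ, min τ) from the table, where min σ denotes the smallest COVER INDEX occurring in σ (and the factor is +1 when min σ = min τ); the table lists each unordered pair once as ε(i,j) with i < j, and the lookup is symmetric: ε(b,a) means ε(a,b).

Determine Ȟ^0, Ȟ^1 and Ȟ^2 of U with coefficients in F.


Ȟ^0 ≅ 0, Ȟ^1 ≅ Z/2 and Ȟ^2 ≅ Z

cover nerve:
  V12={x1,x14,x31} V13={x9,x14,x21} V14={x9,x18,x25} V15={x13,x18,x22} V16={x1,x16,x22} V23={x12,x14,x17} V24={x19,x29,x32} V25={x11,x12,x32} V26={x1,x29,x33,x34} V34={x4,x9,x20} V35={x12,x23,x24} V36={x4,x6,x23} V45={x2,x18,x32} V46={x4,x26,x29} V56={x5,x22,x23,x30}
  V123={x14} V126={x1} V134={x9} V145={x18} V156={x22} V235={x12} V245={x32} V246={x29} V346={x4} V356={x23}
C dims 6,15,10; δ0: rk 6, SNF 1^5·2; δ1: rk 9, SNF 1^9
Ȟ^0: (6−6)−0=0 ⇒ 0
Ȟ^1: (15−9)−6=0 plus torsion [2] ⇒ Z/2
Ȟ^2: (10−0)−9=1 ⇒ Z


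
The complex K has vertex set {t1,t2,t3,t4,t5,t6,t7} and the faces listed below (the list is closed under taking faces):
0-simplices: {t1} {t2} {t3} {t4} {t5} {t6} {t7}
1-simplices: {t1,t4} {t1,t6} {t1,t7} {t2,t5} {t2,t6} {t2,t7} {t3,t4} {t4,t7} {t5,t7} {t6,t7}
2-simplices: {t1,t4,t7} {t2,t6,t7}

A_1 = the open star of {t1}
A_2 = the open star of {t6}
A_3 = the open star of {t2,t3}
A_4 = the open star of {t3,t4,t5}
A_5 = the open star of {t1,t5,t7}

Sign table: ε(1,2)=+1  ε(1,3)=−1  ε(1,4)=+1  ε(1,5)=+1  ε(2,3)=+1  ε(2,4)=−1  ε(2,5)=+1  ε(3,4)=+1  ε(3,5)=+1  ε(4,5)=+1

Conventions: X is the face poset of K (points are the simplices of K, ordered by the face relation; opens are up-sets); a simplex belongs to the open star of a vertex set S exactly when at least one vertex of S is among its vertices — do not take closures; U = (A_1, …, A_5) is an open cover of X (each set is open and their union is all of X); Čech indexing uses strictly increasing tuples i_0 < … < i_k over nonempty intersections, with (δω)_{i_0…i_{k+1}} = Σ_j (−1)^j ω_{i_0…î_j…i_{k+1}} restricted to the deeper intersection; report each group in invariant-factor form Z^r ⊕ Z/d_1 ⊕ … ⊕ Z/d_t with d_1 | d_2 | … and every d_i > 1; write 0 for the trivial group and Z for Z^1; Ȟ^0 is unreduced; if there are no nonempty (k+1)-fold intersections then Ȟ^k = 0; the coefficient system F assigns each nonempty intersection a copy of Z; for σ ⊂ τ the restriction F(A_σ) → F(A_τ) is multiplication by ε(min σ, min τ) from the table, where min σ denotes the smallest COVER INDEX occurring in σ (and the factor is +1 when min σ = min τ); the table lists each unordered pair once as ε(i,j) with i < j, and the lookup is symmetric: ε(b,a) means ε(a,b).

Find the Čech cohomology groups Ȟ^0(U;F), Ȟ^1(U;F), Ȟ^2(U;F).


nonempty overlaps:
  A1={{t1},{t1,t4},{t1,t6},{t1,t7},{t1,t4,t7}} A2={{t6},{t1,t6},{t2,t6},{t6,t7},{t2,t6,t7}} A3={{t2},{t3},{t2,t5},{t2,t6},{t2,t7},{t3,t4},{t2,t6,t7}} A4={{t3},{t4},{t5},{t1,t4},{t2,t5},{t3,t4},{t4,t7},{t5,t7},{t1,t4,t7}} A5={{t1},{t5},{t7},{t1,t4},{t1,t6},{t1,t7},{t2,t5},{t2,t7},{t4,t7},{t5,t7},{t6,t7},{t1,t4,t7},{t2,t6,t7}}
  A12={{t1,t6}} A14={{t1,t4},{t1,t4,t7}} A15={{t1},{t1,t4},{t1,t6},{t1,t7},{t1,t4,t7}} A23={{t2,t6},{t2,t6,t7}} A25={{t1,t6},{t6,t7},{t2,t6,t7}} A34={{t3},{t2,t5},{t3,t4}} A35={{t2,t5},{t2,t7},{t2,t6,t7}} A45={{t5},{t1,t4},{t2,t5},{t4,t7},{t5,t7},{t1,t4,t7}}
  A125={{t1,t6}} A145={{t1,t4},{t1,t4,t7}} A235={{t2,t6,t7}} A345={{t2,t5}}
C dims 5,8,4; δ0: rk 4, SNF 1^4; δ1: rk 4, SNF 1^4
degree 0: 5−4−0 = 1 → Ȟ^0 ≅ Z
degree 1: 8−4−4 = 0 → Ȟ^1 ≅ 0
degree 2: 4−0−4 = 0 → Ȟ^2 ≅ 0

Ȟ^0 = Z, Ȟ^1 = 0 and Ȟ^2 = 0


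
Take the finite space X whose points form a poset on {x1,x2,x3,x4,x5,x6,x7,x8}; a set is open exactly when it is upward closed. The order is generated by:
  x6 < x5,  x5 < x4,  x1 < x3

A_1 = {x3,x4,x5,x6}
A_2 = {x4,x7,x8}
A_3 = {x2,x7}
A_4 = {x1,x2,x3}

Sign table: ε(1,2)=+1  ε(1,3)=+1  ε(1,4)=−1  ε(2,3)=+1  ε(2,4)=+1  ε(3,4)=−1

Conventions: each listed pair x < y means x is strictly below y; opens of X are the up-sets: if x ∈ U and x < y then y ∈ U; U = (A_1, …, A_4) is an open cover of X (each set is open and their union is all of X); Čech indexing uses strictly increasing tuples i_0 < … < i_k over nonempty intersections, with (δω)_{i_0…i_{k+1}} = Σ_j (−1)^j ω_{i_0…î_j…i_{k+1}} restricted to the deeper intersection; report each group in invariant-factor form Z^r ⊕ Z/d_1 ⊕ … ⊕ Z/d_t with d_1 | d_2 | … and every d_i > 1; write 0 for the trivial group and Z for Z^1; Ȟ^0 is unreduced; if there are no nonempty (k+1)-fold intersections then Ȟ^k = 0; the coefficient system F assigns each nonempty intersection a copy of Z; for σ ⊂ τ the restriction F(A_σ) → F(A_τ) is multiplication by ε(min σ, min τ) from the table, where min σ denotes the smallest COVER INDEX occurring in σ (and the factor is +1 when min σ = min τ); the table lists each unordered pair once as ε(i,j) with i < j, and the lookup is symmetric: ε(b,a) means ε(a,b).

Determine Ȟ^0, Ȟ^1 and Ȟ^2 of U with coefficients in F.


Ȟ^0 ≅ Z, Ȟ^1 ≅ Z and Ȟ^2 ≅ 0

nonempty overlaps:
  A12={x4} A14={x3} A23={x7} A34={x2}
C dims 4,4; δ0: rk 3, SNF 1^3
degree 0: 4−3−0 = 1 → Ȟ^0 ≅ Z
degree 1: 4−0−3 = 1 → Ȟ^1 ≅ Z
degree 2: 0−0−0 = 0 → Ȟ^2 ≅ 0


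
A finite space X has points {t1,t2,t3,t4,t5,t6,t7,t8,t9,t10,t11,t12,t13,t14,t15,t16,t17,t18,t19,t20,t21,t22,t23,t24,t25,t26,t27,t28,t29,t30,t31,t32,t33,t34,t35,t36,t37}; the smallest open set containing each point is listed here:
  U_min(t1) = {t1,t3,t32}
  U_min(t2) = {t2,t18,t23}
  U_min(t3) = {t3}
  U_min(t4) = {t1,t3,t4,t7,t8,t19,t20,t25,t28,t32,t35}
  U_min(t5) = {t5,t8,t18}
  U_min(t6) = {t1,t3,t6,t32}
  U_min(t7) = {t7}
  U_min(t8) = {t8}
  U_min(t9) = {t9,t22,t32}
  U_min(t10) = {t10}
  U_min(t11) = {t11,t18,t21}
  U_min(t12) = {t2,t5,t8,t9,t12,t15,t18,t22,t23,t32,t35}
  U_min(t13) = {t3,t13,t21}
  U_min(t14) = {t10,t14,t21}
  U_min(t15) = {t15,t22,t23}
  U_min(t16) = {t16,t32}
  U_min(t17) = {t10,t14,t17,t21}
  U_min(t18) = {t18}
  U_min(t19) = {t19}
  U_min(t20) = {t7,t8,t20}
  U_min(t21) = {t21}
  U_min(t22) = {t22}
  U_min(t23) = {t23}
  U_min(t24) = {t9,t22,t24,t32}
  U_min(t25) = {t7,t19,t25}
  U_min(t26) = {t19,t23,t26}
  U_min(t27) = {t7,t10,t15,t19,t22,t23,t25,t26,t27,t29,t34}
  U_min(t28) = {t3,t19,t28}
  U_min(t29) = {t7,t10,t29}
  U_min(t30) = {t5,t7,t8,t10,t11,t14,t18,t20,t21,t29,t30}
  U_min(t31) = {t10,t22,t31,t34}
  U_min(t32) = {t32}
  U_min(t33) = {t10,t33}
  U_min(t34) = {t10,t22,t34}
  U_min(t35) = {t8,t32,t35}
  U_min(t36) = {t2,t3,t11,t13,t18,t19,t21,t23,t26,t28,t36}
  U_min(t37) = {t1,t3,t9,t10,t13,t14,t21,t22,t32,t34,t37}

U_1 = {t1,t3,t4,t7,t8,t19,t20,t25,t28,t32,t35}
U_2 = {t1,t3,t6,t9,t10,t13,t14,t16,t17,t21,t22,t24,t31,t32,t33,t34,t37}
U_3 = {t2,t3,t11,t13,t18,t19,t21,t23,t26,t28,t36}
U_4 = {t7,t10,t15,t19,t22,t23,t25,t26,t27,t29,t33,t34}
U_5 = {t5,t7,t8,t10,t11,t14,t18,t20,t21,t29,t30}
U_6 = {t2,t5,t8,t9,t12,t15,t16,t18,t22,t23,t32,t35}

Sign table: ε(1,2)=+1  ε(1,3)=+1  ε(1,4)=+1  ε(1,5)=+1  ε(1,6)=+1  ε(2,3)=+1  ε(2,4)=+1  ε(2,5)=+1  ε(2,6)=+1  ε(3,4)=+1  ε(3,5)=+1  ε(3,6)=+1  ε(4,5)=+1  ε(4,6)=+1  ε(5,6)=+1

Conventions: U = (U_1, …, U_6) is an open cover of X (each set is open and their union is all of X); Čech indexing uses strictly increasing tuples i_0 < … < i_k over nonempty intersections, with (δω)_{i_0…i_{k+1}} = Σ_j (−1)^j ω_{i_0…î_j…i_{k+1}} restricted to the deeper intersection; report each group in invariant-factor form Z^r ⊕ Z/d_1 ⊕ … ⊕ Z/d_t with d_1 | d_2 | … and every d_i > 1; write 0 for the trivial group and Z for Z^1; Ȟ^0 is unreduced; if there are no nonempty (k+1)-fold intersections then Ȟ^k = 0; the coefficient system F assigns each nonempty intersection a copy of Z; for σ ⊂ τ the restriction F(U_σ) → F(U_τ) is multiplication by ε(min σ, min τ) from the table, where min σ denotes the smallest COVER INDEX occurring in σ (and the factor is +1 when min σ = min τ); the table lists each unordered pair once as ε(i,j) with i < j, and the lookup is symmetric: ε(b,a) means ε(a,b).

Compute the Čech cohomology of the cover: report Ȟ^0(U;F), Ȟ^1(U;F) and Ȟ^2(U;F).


nerve simplices:
  U12={t1,t3,t32} U13={t3,t19,t28} U14={t7,t19,t25} U15={t7,t8,t20} U16={t8,t32,t35} U23={t3,t13,t21} U24={t10,t22,t33,t34} U25={t10,t14,t21} U26={t9,t16,t22,t32} U34={t19,t23,t26} U35={t11,t18,t21} U36={t2,t18,t23} U45={t7,t10,t29} U46={t15,t22,t23} U56={t5,t8,t18}
  U123={t3} U126={t32} U134={t19} U145={t7} U156={t8} U235={t21} U245={t10} U246={t22} U346={t23} U356={t18}
C dims 6,15,10; δ0: rk 5, SNF 1^5; δ1: rk 10, SNF 1^9·2
degree 0: 6−5−0 = 1 → Ȟ^0 ≅ Z
degree 1: 15−10−5 = 0 → Ȟ^1 ≅ 0
degree 2: 10−0−10 = 0 plus torsion [2] → Ȟ^2 ≅ Z/2

Ȟ^0 = Z,  Ȟ^1 = 0,  Ȟ^2 = Z/2


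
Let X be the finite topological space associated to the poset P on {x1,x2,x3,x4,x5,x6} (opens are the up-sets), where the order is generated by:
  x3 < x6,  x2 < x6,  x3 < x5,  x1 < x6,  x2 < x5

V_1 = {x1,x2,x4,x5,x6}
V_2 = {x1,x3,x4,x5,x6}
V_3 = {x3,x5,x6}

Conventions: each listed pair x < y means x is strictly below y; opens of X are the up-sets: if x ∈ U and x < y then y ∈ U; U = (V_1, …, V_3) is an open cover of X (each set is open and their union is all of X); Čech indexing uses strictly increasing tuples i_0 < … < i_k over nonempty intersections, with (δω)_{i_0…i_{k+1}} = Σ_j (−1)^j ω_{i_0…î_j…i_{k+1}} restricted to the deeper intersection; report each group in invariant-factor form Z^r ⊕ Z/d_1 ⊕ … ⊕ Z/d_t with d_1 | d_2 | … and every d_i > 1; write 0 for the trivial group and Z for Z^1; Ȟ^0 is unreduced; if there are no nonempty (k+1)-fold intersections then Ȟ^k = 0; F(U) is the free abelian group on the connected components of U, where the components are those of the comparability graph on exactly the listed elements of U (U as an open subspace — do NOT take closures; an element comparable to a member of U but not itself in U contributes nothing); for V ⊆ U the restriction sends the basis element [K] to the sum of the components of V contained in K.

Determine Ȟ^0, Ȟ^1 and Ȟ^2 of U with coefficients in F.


Ȟ^0 ≅ Z^2, Ȟ^1 ≅ Z, Ȟ^2 ≅ 0

nonempty overlaps:
  V12={x1,x4,x5,x6} V13={x5,x6} V23={x3,x5,x6}
  V123={x5,x6}
components per intersection:
  V1: {x1,x2,x5,x6} {x4}
  V2: {x1,x3,x5,x6} {x4}
  V3: {x3,x5,x6}
  V12: {x1,x6} {x4} {x5}
  V13: {x5} {x6}
  V23: {x3,x5,x6}
  V123: {x5} {x6}
C dims 5,6,2; δ0: rk 3, SNF 1^3; δ1: rk 2, SNF 1^2
degree 0: 5−3−0 = 2 → Ȟ^0 ≅ Z^2
degree 1: 6−2−3 = 1 → Ȟ^1 ≅ Z
degree 2: 2−0−2 = 0 → Ȟ^2 ≅ 0


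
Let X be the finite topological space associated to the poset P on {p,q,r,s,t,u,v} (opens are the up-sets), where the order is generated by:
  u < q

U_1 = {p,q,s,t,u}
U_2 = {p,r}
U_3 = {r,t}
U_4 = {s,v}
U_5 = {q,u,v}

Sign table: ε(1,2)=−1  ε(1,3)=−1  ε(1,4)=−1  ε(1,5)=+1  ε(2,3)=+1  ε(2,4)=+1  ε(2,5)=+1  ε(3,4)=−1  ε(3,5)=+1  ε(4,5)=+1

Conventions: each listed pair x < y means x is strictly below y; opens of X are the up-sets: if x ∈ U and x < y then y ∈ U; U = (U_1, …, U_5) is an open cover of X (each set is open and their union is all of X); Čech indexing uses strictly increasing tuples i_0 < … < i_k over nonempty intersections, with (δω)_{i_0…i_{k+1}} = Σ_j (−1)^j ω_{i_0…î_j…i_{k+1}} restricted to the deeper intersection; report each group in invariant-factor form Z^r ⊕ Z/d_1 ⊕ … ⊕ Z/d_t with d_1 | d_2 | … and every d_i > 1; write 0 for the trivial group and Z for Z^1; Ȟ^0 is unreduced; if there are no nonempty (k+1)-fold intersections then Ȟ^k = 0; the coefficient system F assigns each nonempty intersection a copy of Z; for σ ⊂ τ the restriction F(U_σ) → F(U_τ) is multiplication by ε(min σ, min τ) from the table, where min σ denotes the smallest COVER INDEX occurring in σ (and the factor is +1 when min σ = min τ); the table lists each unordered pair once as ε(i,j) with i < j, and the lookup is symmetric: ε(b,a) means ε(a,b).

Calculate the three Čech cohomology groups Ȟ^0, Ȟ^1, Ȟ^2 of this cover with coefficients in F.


Ȟ^0(U;F) ≅ 0, Ȟ^1(U;F) ≅ Z ⊕ Z/2, Ȟ^2(U;F) ≅ 0

nonempty intersections:
  U12={p} U13={t} U14={s} U15={q,u} U23={r} U45={v}
C dims 5,6; δ0: rk 5, SNF 1^4·2
Ȟ^0: (5−5)−0=0 ⇒ 0
Ȟ^1: (6−0)−5=1 plus torsion [2] ⇒ Z ⊕ Z/2
Ȟ^2: (0−0)−0=0 ⇒ 0


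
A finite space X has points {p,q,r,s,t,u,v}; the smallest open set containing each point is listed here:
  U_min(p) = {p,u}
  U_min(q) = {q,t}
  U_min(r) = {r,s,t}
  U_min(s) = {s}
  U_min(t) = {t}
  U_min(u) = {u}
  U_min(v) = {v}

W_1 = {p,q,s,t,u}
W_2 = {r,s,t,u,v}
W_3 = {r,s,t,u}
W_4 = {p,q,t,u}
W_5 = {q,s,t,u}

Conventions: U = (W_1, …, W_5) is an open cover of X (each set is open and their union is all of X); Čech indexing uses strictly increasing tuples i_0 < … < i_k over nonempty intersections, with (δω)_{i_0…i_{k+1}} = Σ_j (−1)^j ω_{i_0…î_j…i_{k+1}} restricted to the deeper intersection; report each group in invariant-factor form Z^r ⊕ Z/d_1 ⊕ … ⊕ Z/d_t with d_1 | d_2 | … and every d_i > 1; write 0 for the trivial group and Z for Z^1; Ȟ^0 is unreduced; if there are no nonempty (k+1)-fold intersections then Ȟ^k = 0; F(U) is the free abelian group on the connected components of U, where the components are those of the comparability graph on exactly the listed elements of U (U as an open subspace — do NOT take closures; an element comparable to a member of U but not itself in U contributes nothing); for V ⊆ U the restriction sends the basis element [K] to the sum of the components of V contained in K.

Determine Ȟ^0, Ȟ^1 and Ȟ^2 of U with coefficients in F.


Ȟ^0(U;F) ≅ Z^3; Ȟ^1(U;F) ≅ 0; Ȟ^2(U;F) ≅ 0

intersection data:
  W12={s,t,u} W13={s,t,u} W14={p,q,t,u} W15={q,s,t,u} W23={r,s,t,u} W24={t,u} W25={s,t,u} W34={t,u} W35={s,t,u} W45={q,t,u}
  W123={s,t,u} W124={t,u} W125={s,t,u} W134={t,u} W135={s,t,u} W145={q,t,u} W234={t,u} W235={s,t,u} W245={t,u} W345={t,u}
  W1234={t,u} W1235={s,t,u} W1245={t,u} W1345={t,u} W2345={t,u}
  W12345={t,u}
components per intersection:
  W1: {p,u} {q,t} {s}
  W2: {r,s,t} {u} {v}
  W3: {r,s,t} {u}
  W4: {p,u} {q,t}
  W5: {q,t} {s} {u}
  W12: {s} {t} {u}
  W13: {s} {t} {u}
  W14: {p,u} {q,t}
  W15: {q,t} {s} {u}
  W23: {r,s,t} {u}
  W24: {t} {u}
  W25: {s} {t} {u}
  W34: {t} {u}
  W35: {s} {t} {u}
  W45: {q,t} {u}
  W123: {s} {t} {u}
  W124: {t} {u}
  W125: {s} {t} {u}
  W134: {t} {u}
  W135: {s} {t} {u}
  W145: {q,t} {u}
  W234: {t} {u}
  W235: {s} {t} {u}
  W245: {t} {u}
  W345: {t} {u}
  W1234: {t} {u}
  W1235: {s} {t} {u}
  W1245: {t} {u}
  W1345: {t} {u}
  W2345: {t} {u}
  W12345: {t} {u}
C dims 13,25,24,11; δ0: rk 10, SNF 1^10; δ1: rk 15, SNF 1^15; δ2: rk 9, SNF 1^9
Ȟ^0 = (13 − 10) − 0 = 3, so Ȟ^0 ≅ Z^3
Ȟ^1 = (25 − 15) − 10 = 0, so Ȟ^1 ≅ 0
Ȟ^2 = (24 − 9) − 15 = 0, so Ȟ^2 ≅ 0


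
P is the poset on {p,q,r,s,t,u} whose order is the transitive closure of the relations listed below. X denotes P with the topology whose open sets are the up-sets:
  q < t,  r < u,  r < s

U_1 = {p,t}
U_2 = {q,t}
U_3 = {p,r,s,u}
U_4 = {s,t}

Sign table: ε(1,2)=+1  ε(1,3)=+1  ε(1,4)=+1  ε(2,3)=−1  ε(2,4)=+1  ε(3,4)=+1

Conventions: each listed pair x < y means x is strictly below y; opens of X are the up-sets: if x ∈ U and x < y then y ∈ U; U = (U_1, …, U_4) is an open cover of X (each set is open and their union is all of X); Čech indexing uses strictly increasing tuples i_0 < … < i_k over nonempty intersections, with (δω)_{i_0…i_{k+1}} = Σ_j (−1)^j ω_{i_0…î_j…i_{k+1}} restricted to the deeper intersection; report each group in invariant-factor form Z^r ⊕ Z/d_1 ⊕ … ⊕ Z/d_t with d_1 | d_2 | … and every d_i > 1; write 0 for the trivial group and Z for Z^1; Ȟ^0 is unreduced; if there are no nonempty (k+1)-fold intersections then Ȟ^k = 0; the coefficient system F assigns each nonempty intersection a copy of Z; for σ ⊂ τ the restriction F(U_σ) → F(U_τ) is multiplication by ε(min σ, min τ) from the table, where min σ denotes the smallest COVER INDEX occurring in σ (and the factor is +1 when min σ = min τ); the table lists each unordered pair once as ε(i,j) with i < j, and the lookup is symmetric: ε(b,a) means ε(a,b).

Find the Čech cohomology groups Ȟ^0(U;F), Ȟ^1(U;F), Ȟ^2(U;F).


Ȟ^0 ≅ Z, Ȟ^1 ≅ Z, Ȟ^2 ≅ 0

nonempty intersections:
  U12={t} U13={p} U14={t} U24={t} U34={s}
  U124={t}
C dims 4,5,1; δ0: rk 3, SNF 1^3; δ1: rk 1, SNF 1^1
Ȟ^0: (4−3)−0=1 ⇒ Z
Ȟ^1: (5−1)−3=1 ⇒ Z
Ȟ^2: (1−0)−1=0 ⇒ 0


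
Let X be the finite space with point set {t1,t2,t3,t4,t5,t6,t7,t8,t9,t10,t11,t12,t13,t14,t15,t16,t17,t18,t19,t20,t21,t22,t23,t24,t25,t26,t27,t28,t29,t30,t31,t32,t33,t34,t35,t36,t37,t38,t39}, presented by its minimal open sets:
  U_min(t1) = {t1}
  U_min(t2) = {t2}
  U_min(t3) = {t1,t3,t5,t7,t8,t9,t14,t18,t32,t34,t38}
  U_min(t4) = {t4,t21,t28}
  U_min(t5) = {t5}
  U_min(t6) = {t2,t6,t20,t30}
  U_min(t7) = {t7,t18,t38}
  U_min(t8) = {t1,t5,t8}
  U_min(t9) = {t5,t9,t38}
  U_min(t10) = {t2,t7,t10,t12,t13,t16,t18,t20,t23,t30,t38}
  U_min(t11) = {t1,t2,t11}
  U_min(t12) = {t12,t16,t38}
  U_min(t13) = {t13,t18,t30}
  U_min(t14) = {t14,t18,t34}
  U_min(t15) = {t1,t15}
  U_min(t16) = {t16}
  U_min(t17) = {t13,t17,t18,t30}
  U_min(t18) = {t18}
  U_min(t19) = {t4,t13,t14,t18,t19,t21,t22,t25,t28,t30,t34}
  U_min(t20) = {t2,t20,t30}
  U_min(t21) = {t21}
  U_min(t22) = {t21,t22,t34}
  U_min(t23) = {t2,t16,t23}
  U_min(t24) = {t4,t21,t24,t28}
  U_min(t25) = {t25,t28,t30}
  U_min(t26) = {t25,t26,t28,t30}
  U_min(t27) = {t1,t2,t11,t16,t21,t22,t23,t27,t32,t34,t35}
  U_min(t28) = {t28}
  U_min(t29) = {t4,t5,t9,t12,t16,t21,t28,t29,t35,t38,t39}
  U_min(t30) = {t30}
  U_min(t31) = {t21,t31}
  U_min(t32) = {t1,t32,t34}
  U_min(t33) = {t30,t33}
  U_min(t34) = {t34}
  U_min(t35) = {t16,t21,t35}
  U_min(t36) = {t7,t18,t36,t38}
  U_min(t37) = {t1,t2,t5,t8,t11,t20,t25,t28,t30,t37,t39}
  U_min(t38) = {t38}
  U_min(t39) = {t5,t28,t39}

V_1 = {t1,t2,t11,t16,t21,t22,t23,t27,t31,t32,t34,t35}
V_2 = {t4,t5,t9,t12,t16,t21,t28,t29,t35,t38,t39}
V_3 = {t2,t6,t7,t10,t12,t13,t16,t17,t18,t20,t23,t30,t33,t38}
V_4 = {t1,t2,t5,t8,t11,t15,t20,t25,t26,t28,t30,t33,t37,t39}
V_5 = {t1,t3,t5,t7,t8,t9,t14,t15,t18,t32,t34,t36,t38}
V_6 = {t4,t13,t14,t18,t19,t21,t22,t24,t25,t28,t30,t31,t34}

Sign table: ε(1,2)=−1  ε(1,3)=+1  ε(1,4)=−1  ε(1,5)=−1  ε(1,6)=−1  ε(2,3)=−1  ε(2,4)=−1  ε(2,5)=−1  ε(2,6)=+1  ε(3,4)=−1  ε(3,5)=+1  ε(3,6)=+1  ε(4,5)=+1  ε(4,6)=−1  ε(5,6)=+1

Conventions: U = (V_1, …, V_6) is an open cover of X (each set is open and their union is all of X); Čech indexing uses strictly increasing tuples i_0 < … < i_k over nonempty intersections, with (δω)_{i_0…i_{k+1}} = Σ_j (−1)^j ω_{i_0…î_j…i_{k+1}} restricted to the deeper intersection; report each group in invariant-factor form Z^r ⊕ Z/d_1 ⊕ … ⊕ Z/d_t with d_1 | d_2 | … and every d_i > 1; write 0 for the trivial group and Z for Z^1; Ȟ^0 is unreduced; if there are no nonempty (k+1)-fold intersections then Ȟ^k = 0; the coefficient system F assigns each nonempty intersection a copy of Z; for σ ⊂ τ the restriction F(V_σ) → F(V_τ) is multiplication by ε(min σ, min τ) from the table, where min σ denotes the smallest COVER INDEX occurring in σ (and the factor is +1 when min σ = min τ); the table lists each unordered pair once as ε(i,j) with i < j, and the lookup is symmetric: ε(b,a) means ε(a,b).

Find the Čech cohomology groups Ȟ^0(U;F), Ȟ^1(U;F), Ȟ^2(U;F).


Ȟ^0 ≅ 0, Ȟ^1 ≅ Z/2, Ȟ^2 ≅ Z

nerve simplices:
  V12={t16,t21,t35} V13={t2,t16,t23} V14={t1,t2,t11} V15={t1,t32,t34} V16={t21,t22,t31,t34} V23={t12,t16,t38} V24={t5,t28,t39} V25={t5,t9,t38} V26={t4,t21,t28} V34={t2,t20,t30,t33} V35={t7,t18,t38} V36={t13,t18,t30} V45={t1,t5,t8,t15} V46={t25,t28,t30} V56={t14,t18,t34}
  V123={t16} V126={t21} V134={t2} V145={t1} V156={t34} V235={t38} V245={t5} V246={t28} V346={t30} V356={t18}
C dims 6,15,10; δ0: rk 6, SNF 1^5·2; δ1: rk 9, SNF 1^9
degree 0: 6−6−0 = 0 → Ȟ^0 ≅ 0
degree 1: 15−9−6 = 0 plus torsion [2] → Ȟ^1 ≅ Z/2
degree 2: 10−0−9 = 1 → Ȟ^2 ≅ Z


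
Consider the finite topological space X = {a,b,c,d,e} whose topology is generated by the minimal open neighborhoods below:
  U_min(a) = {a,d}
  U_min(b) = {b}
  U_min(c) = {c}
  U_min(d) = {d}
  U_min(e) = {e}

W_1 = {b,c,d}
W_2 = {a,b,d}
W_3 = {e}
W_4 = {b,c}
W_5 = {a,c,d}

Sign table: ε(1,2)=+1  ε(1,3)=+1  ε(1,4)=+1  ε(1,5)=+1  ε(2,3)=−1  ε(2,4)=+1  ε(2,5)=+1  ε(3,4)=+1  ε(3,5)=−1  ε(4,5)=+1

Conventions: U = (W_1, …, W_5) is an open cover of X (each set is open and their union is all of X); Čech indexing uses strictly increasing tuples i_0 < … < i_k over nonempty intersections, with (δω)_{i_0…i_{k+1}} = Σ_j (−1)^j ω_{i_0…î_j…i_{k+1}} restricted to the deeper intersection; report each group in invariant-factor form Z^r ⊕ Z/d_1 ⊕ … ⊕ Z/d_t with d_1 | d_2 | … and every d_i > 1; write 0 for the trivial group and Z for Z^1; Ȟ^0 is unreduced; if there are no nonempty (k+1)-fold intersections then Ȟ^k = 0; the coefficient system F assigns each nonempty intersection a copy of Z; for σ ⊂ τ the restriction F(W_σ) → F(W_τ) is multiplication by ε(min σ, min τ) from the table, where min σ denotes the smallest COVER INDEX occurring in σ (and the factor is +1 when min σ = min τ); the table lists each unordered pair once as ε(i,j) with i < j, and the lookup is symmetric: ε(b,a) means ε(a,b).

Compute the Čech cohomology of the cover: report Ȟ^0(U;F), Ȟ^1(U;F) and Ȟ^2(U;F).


intersection data:
  W12={b,d} W14={b,c} W15={c,d} W24={b} W25={a,d} W45={c}
  W124={b} W125={d} W145={c}
C dims 5,6,3; δ0: rk 3, SNF 1^3; δ1: rk 3, SNF 1^3
Ȟ^0 = (5 − 3) − 0 = 2, so Ȟ^0 ≅ Z^2
Ȟ^1 = (6 − 3) − 3 = 0, so Ȟ^1 ≅ 0
Ȟ^2 = (3 − 0) − 3 = 0, so Ȟ^2 ≅ 0

Ȟ^0 = Z^2; Ȟ^1 = 0; Ȟ^2 = 0


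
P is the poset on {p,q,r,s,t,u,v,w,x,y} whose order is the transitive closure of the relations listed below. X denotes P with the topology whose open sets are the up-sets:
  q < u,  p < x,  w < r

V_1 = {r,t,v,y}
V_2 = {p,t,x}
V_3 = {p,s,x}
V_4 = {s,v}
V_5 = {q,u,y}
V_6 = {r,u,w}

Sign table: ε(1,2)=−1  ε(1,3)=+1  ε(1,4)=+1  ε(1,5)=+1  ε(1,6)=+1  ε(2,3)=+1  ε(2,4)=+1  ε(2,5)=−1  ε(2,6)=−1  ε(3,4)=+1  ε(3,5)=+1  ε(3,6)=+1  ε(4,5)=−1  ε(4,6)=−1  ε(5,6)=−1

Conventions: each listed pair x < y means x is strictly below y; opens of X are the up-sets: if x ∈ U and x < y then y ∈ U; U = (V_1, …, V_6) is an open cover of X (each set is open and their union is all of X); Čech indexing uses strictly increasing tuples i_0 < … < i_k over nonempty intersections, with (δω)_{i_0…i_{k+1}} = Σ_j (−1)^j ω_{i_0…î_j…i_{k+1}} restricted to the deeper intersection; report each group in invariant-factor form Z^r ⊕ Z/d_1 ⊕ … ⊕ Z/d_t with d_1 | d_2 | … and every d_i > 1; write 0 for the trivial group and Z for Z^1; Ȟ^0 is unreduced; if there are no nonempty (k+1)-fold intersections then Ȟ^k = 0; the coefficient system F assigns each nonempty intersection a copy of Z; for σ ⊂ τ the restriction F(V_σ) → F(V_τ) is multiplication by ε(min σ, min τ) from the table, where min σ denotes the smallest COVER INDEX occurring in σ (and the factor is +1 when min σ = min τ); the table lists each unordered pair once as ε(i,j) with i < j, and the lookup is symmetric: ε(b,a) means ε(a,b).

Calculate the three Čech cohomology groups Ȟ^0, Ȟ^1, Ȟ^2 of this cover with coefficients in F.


Ȟ^0(U;F) ≅ 0; Ȟ^1(U;F) ≅ Z ⊕ Z/2; Ȟ^2(U;F) ≅ 0

nerve simplices:
  V12={t} V14={v} V15={y} V16={r} V23={p,x} V34={s} V56={u}
C dims 6,7; δ0: rk 6, SNF 1^5·2
degree 0: 6−6−0 = 0 → Ȟ^0 ≅ 0
degree 1: 7−0−6 = 1 plus torsion [2] → Ȟ^1 ≅ Z ⊕ Z/2
degree 2: 0−0−0 = 0 → Ȟ^2 ≅ 0
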